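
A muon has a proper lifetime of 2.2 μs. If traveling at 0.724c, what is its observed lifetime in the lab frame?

Proper lifetime τ₀ = 2.2 μs
γ = 1/√(1 - 0.724²) = 1.4497
τ = γτ₀ = 1.4497 × 2.2 μs = 3.189 μs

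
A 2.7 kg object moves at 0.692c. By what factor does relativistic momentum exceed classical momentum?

p_rel = γmv, p_class = mv
Ratio = γ = 1/√(1 - 0.692²) = 1.385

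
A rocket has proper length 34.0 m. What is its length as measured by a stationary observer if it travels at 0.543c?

Proper length L₀ = 34.0 m
γ = 1/√(1 - 0.543²) = 1.191
L = L₀/γ = 34.0/1.191 = 28.55 m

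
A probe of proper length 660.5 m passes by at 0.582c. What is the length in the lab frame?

Proper length L₀ = 660.5 m
γ = 1/√(1 - 0.582²) = 1.2297
L = L₀/γ = 660.5/1.2297 = 537.1 m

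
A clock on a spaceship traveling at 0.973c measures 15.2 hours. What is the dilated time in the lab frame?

Proper time Δt₀ = 15.2 hours
γ = 1/√(1 - 0.973²) = 4.333
Δt = γΔt₀ = 4.333 × 15.2 = 65.86 hours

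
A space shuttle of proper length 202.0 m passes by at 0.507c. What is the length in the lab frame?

Proper length L₀ = 202.0 m
γ = 1/√(1 - 0.507²) = 1.160
L = L₀/γ = 202.0/1.160 = 174.1 m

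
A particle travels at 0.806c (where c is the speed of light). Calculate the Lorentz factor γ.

v/c = 0.806, so (v/c)² = 0.649636
1 - (v/c)² = 0.350364
γ = 1/√(0.350364) = 1.689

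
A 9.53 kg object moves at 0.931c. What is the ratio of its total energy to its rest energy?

E = γmc², E₀ = mc²
E/E₀ = γ = 1/√(1 - 0.931²) = 2.740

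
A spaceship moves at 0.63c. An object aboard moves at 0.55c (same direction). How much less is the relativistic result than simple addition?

Classical: u' + v = 0.55 + 0.63 = 1.18c
Relativistic: u = (0.55 + 0.63)/(1 + 0.3465) = 1.18/1.3465 = 0.8763c
Difference: 1.18 - 0.8763 = 0.3037c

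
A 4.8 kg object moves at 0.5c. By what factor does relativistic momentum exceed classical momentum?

p_rel = γmv, p_class = mv
Ratio = γ = 1/√(1 - 0.5²) = 1.155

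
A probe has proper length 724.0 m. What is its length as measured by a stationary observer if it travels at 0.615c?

Proper length L₀ = 724.0 m
γ = 1/√(1 - 0.615²) = 1.2682
L = L₀/γ = 724.0/1.2682 = 570.9 m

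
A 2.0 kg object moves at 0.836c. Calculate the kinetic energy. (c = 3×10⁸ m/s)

γ = 1/√(1 - 0.836²) = 1.8224
γ - 1 = 0.8224
KE = (γ-1)mc² = 0.8224 × 2.0 × (3×10⁸)² = 1.480×10¹⁷ J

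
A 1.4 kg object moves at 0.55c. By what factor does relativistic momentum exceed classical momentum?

p_rel = γmv, p_class = mv
Ratio = γ = 1/√(1 - 0.55²) = 1.197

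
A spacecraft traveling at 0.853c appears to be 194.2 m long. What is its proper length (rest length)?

Contracted length L = 194.2 m
γ = 1/√(1 - 0.853²) = 1.916
L₀ = γL = 1.916 × 194.2 = 372.1 m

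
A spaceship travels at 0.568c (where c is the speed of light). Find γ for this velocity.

v/c = 0.568, so (v/c)² = 0.322624
1 - (v/c)² = 0.677376
γ = 1/√(0.677376) = 1.215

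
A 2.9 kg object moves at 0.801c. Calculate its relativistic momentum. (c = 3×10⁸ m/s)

γ = 1/√(1 - 0.801²) = 1.670
v = 0.801 × 3×10⁸ = 2.403×10⁸ m/s
p = γmv = 1.670 × 2.9 × 2.403×10⁸ = 1.164×10⁹ kg·m/s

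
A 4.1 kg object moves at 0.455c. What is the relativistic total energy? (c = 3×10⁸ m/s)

γ = 1/√(1 - 0.455²) = 1.123
mc² = 4.1 × (3×10⁸)² = 3.690×10¹⁷ J
E = γmc² = 1.123 × 3.690×10¹⁷ = 4.144×10¹⁷ J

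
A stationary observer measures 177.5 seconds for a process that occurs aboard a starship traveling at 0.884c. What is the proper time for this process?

Dilated time Δt = 177.5 seconds
γ = 1/√(1 - 0.884²) = 2.139
Δt₀ = Δt/γ = 177.5/2.139 = 82.98 seconds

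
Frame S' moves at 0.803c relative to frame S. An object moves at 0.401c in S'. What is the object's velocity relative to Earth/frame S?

u = (u' + v)/(1 + u'v/c²)
Numerator: 0.401 + 0.803 = 1.204
Denominator: 1 + 0.322003 = 1.322003
u = 1.204/1.322003 = 0.9107c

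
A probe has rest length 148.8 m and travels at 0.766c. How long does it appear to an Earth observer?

Proper length L₀ = 148.8 m
γ = 1/√(1 - 0.766²) = 1.5556
L = L₀/γ = 148.8/1.5556 = 95.65 m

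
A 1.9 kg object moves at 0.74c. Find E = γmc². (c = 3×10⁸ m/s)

γ = 1/√(1 - 0.74²) = 1.4868
mc² = 1.9 × (3×10⁸)² = 1.710×10¹⁷ J
E = γmc² = 1.4868 × 1.710×10¹⁷ = 2.542×10¹⁷ J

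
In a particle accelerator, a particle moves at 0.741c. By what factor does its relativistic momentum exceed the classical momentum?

p_rel = γmv, p_class = mv
Ratio = γ = 1/√(1 - 0.741²)
= 1/√(0.450919) = 1.489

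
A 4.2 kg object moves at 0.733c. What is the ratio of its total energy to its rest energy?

E = γmc², E₀ = mc²
E/E₀ = γ = 1/√(1 - 0.733²) = 1.470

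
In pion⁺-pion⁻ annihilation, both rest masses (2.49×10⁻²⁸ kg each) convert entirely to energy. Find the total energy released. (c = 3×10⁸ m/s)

Both particles have the same rest mass, so total mass = 2m
E = 2m·c² = 2 × 2.49×10⁻²⁸ × (3×10⁸)²
= 2 × 2.49×10⁻²⁸ × 9×10¹⁶
= 4.482×10⁻¹¹ J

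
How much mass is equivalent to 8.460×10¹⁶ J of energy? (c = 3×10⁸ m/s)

From E = mc², we get m = E/c²
c² = (3×10⁸)² = 9×10¹⁶ m²/s²
m = 8.460×10¹⁶ / 9×10¹⁶ = 0.9400 kg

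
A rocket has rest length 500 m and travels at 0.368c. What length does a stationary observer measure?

Proper length L₀ = 500 m
γ = 1/√(1 - 0.368²) = 1.0755
L = L₀/γ = 500/1.0755 = 464.9 m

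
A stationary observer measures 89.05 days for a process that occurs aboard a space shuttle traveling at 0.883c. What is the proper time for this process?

Dilated time Δt = 89.05 days
γ = 1/√(1 - 0.883²) = 2.1305
Δt₀ = Δt/γ = 89.05/2.1305 = 41.80 days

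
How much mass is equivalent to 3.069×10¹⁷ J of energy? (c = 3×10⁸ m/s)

From E = mc², we get m = E/c²
c² = (3×10⁸)² = 9×10¹⁶ m²/s²
m = 3.069×10¹⁷ / 9×10¹⁶ = 3.410 kg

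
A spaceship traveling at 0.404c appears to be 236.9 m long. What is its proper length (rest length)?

Contracted length L = 236.9 m
γ = 1/√(1 - 0.404²) = 1.0932
L₀ = γL = 1.0932 × 236.9 = 259.0 m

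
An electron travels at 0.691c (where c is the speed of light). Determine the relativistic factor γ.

v/c = 0.691, so (v/c)² = 0.477481
1 - (v/c)² = 0.522519
γ = 1/√(0.522519) = 1.383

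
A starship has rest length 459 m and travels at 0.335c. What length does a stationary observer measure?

Proper length L₀ = 459 m
γ = 1/√(1 - 0.335²) = 1.0613
L = L₀/γ = 459/1.0613 = 432.5 m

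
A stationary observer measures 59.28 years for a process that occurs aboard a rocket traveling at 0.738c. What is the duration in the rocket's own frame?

Dilated time Δt = 59.28 years
γ = 1/√(1 - 0.738²) = 1.482
Δt₀ = Δt/γ = 59.28/1.482 = 40.00 years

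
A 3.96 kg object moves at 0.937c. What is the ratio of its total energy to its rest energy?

E = γmc², E₀ = mc²
E/E₀ = γ = 1/√(1 - 0.937²) = 2.863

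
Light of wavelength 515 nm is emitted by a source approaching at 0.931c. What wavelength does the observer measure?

β = 0.931
Wavelength Doppler factor = √(0.069/1.931) = √(0.035733) = 0.18903
λ_obs = 515 × 0.18903 = 97.35 nm (blueshift)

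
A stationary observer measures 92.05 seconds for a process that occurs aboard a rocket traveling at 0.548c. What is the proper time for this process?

Dilated time Δt = 92.05 seconds
γ = 1/√(1 - 0.548²) = 1.1955
Δt₀ = Δt/γ = 92.05/1.1955 = 77.00 seconds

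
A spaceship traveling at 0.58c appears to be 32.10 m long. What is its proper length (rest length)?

Contracted length L = 32.10 m
γ = 1/√(1 - 0.58²) = 1.2276
L₀ = γL = 1.2276 × 32.10 = 39.41 m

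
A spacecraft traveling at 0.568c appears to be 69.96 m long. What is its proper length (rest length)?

Contracted length L = 69.96 m
γ = 1/√(1 - 0.568²) = 1.215
L₀ = γL = 1.215 × 69.96 = 85.00 m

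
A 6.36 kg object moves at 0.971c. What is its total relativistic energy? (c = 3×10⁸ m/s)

γ = 1/√(1 - 0.971²) = 4.183
mc² = 6.36 × (3×10⁸)² = 5.724×10¹⁷ J
E = γmc² = 4.183 × 5.724×10¹⁷ = 2.394×10¹⁸ J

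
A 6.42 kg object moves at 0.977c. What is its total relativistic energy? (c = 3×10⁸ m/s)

γ = 1/√(1 - 0.977²) = 4.690
mc² = 6.42 × (3×10⁸)² = 5.778×10¹⁷ J
E = γmc² = 4.690 × 5.778×10¹⁷ = 2.710×10¹⁸ J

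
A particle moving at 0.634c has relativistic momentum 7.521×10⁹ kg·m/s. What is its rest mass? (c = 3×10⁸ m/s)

γ = 1/√(1 - 0.634²) = 1.293
v = 0.634 × 3×10⁸ = 1.902×10⁸ m/s
m = p/(γv) = 7.521×10⁹/(1.293 × 1.902×10⁸) = 30.58 kg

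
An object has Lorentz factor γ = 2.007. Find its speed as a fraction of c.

From γ = 1/√(1 - v²/c²):
1/γ² = 1/2.007² = 0.2483
v²/c² = 1 - 0.2483 = 0.7517
v/c = √(0.7517) = 0.8670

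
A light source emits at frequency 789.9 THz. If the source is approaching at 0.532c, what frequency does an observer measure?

β = v/c = 0.532
(1+β)/(1-β) = 1.532/0.468 = 3.274
Doppler factor = √(3.274) = 1.809
f_obs = 789.9 × 1.809 = 1429 THz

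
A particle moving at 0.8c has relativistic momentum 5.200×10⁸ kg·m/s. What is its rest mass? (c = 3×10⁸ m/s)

γ = 1/√(1 - 0.8²) = 1.667
v = 0.8 × 3×10⁸ = 2.400×10⁸ m/s
m = p/(γv) = 5.200×10⁸/(1.667 × 2.400×10⁸) = 1.300 kg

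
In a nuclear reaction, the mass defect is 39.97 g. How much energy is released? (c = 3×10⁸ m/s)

Convert mass defect: Δm = 39.97 g = 0.03997 kg
E = Δm·c² = 0.03997 × (3×10⁸)²
= 0.03997 × 9×10¹⁶ = 3.597×10¹⁵ J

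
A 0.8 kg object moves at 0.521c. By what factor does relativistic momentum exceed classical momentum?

p_rel = γmv, p_class = mv
Ratio = γ = 1/√(1 - 0.521²) = 1.172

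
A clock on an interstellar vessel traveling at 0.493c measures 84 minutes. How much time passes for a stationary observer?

Proper time Δt₀ = 84 minutes
γ = 1/√(1 - 0.493²) = 1.1494
Δt = γΔt₀ = 1.1494 × 84 = 96.55 minutes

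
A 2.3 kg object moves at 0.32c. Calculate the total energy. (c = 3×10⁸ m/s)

γ = 1/√(1 - 0.32²) = 1.0555
mc² = 2.3 × (3×10⁸)² = 2.070×10¹⁷ J
E = γmc² = 1.0555 × 2.070×10¹⁷ = 2.185×10¹⁷ J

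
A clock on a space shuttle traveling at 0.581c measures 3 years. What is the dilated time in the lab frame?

Proper time Δt₀ = 3 years
γ = 1/√(1 - 0.581²) = 1.2286
Δt = γΔt₀ = 1.2286 × 3 = 3.686 years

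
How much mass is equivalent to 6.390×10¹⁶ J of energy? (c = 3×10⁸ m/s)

From E = mc², we get m = E/c²
c² = (3×10⁸)² = 9×10¹⁶ m²/s²
m = 6.390×10¹⁶ / 9×10¹⁶ = 0.7100 kg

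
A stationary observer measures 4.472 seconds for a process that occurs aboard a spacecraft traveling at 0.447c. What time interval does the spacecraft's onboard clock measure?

Dilated time Δt = 4.472 seconds
γ = 1/√(1 - 0.447²) = 1.118
Δt₀ = Δt/γ = 4.472/1.118 = 4.000 seconds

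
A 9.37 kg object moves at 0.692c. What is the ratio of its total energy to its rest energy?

E = γmc², E₀ = mc²
E/E₀ = γ = 1/√(1 - 0.692²) = 1.385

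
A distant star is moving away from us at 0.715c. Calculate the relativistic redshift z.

β = 0.715
(1+β)/(1-β) = 1.715/0.285 = 6.018
√(6.018) = 2.453
z = 2.453 - 1 = 1.453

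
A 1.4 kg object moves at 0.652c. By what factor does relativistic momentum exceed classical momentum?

p_rel = γmv, p_class = mv
Ratio = γ = 1/√(1 - 0.652²) = 1.319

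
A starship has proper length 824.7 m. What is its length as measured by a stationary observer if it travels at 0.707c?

Proper length L₀ = 824.7 m
γ = 1/√(1 - 0.707²) = 1.414
L = L₀/γ = 824.7/1.414 = 583.2 m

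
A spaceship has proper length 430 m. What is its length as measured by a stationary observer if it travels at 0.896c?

Proper length L₀ = 430 m
γ = 1/√(1 - 0.896²) = 2.252
L = L₀/γ = 430/2.252 = 190.9 m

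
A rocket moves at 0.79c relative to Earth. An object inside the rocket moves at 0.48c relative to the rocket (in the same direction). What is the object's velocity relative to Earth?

u = (u' + v)/(1 + u'v/c²)
Numerator: 0.48 + 0.79 = 1.27
Denominator: 1 + 0.3792 = 1.3792
u = 1.27/1.3792 = 0.9208c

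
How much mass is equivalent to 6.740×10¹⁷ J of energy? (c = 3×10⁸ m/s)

From E = mc², we get m = E/c²
c² = (3×10⁸)² = 9×10¹⁶ m²/s²
m = 6.740×10¹⁷ / 9×10¹⁶ = 7.489 kg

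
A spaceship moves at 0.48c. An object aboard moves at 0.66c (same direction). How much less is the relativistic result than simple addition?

Classical: u' + v = 0.66 + 0.48 = 1.14c
Relativistic: u = (0.66 + 0.48)/(1 + 0.3168) = 1.14/1.3168 = 0.8657c
Difference: 1.14 - 0.8657 = 0.2743c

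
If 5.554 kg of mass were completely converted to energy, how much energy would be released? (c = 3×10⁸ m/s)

Using E = mc²:
c² = (3×10⁸)² = 9×10¹⁶ m²/s²
E = 5.554 × 9×10¹⁶ = 4.999×10¹⁷ J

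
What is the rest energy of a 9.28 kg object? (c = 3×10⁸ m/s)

c² = (3×10⁸)² = 9.000×10¹⁶ m²/s²
E₀ = mc² = 9.28 × 9.000×10¹⁶ = 8.352×10¹⁷ J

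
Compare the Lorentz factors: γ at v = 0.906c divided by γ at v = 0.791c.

γ₁ = 1/√(1 - 0.906²) = 2.3625
γ₂ = 1/√(1 - 0.791²) = 1.6345
γ₁/γ₂ = 2.3625/1.6345 = 1.445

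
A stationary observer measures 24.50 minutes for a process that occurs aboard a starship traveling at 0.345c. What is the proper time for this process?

Dilated time Δt = 24.50 minutes
γ = 1/√(1 - 0.345²) = 1.065
Δt₀ = Δt/γ = 24.50/1.065 = 23.00 minutes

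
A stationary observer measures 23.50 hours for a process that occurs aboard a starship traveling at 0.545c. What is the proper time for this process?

Dilated time Δt = 23.50 hours
γ = 1/√(1 - 0.545²) = 1.193
Δt₀ = Δt/γ = 23.50/1.193 = 19.70 hours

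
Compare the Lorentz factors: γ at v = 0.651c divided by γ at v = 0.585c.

γ₁ = 1/√(1 - 0.651²) = 1.317
γ₂ = 1/√(1 - 0.585²) = 1.233
γ₁/γ₂ = 1.317/1.233 = 1.068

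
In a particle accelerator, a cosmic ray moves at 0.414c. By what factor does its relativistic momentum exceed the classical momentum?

p_rel = γmv, p_class = mv
Ratio = γ = 1/√(1 - 0.414²)
= 1/√(0.828604) = 1.099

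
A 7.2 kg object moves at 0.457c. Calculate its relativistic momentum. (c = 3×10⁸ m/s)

γ = 1/√(1 - 0.457²) = 1.124
v = 0.457 × 3×10⁸ = 1.371×10⁸ m/s
p = γmv = 1.124 × 7.2 × 1.371×10⁸ = 1.110×10⁹ kg·m/s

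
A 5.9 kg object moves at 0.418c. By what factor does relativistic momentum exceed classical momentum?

p_rel = γmv, p_class = mv
Ratio = γ = 1/√(1 - 0.418²) = 1.101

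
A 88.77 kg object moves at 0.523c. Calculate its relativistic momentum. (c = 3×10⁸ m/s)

γ = 1/√(1 - 0.523²) = 1.173
v = 0.523 × 3×10⁸ = 1.569×10⁸ m/s
p = γmv = 1.173 × 88.77 × 1.569×10⁸ = 1.634×10¹⁰ kg·m/s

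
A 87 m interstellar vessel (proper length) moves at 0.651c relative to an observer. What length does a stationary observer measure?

Proper length L₀ = 87 m
γ = 1/√(1 - 0.651²) = 1.3174
L = L₀/γ = 87/1.3174 = 66.04 m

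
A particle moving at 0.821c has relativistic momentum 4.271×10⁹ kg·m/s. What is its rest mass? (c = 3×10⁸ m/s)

γ = 1/√(1 - 0.821²) = 1.7515
v = 0.821 × 3×10⁸ = 2.463×10⁸ m/s
m = p/(γv) = 4.271×10⁹/(1.7515 × 2.463×10⁸) = 9.900 kg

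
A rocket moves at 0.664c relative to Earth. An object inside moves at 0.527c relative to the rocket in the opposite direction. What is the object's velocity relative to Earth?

Object's velocity in rocket frame is u' = -0.527c
u = (u' + v)/(1 + u'v/c²) = (v - 0.527)/(1 - 0.527·v/c²)
Numerator: 0.664 - 0.527 = 0.137
Denominator: 1 - 0.349928 = 0.650072
u = 0.137/0.650072 = 0.2107c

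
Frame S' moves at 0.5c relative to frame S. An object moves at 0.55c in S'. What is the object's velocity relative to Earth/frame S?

u = (u' + v)/(1 + u'v/c²)
Numerator: 0.55 + 0.5 = 1.05
Denominator: 1 + 0.275 = 1.275
u = 1.05/1.275 = 0.8235c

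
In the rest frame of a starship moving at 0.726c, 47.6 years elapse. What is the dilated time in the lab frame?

Proper time Δt₀ = 47.6 years
γ = 1/√(1 - 0.726²) = 1.4541
Δt = γΔt₀ = 1.4541 × 47.6 = 69.22 years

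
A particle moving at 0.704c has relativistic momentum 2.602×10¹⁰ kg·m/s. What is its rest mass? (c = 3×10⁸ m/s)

γ = 1/√(1 - 0.704²) = 1.408
v = 0.704 × 3×10⁸ = 2.112×10⁸ m/s
m = p/(γv) = 2.602×10¹⁰/(1.408 × 2.112×10⁸) = 87.50 kg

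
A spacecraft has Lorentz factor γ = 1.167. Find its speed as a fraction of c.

From γ = 1/√(1 - v²/c²):
1/γ² = 1/1.167² = 0.7343
v²/c² = 1 - 0.7343 = 0.2657
v/c = √(0.2657) = 0.5155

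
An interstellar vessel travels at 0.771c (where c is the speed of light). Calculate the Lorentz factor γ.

v/c = 0.771, so (v/c)² = 0.594441
1 - (v/c)² = 0.405559
γ = 1/√(0.405559) = 1.570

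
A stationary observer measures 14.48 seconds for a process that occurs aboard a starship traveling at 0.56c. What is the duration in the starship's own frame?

Dilated time Δt = 14.48 seconds
γ = 1/√(1 - 0.56²) = 1.207
Δt₀ = Δt/γ = 14.48/1.207 = 12.00 seconds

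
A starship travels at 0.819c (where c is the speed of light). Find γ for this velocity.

v/c = 0.819, so (v/c)² = 0.670761
1 - (v/c)² = 0.329239
γ = 1/√(0.329239) = 1.743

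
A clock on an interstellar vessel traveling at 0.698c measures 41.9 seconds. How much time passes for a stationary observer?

Proper time Δt₀ = 41.9 seconds
γ = 1/√(1 - 0.698²) = 1.3965
Δt = γΔt₀ = 1.3965 × 41.9 = 58.51 seconds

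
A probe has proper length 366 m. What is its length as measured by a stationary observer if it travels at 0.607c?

Proper length L₀ = 366 m
γ = 1/√(1 - 0.607²) = 1.258
L = L₀/γ = 366/1.258 = 290.9 m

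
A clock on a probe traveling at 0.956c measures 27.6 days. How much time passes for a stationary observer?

Proper time Δt₀ = 27.6 days
γ = 1/√(1 - 0.956²) = 3.4087
Δt = γΔt₀ = 3.4087 × 27.6 = 94.08 days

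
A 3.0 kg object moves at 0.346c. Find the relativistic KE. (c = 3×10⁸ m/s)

γ = 1/√(1 - 0.346²) = 1.06583
γ - 1 = 0.06583
KE = (γ-1)mc² = 0.06583 × 3.0 × (3×10⁸)² = 1.777×10¹⁶ J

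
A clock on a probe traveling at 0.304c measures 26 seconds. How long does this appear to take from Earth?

Proper time Δt₀ = 26 seconds
γ = 1/√(1 - 0.304²) = 1.0497
Δt = γΔt₀ = 1.0497 × 26 = 27.29 seconds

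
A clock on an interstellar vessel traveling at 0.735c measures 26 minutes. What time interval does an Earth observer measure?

Proper time Δt₀ = 26 minutes
γ = 1/√(1 - 0.735²) = 1.4748
Δt = γΔt₀ = 1.4748 × 26 = 38.34 minutes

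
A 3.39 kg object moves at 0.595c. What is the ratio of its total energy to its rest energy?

E = γmc², E₀ = mc²
E/E₀ = γ = 1/√(1 - 0.595²) = 1.244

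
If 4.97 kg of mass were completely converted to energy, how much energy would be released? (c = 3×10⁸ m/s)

Using E = mc²:
c² = (3×10⁸)² = 9×10¹⁶ m²/s²
E = 4.97 × 9×10¹⁶ = 4.473×10¹⁷ J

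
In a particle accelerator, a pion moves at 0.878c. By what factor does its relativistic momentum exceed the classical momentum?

p_rel = γmv, p_class = mv
Ratio = γ = 1/√(1 - 0.878²)
= 1/√(0.229116) = 2.089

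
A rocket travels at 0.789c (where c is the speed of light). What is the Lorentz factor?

v/c = 0.789, so (v/c)² = 0.622521
1 - (v/c)² = 0.377479
γ = 1/√(0.377479) = 1.628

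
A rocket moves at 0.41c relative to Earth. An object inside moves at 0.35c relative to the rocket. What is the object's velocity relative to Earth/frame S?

u = (u' + v)/(1 + u'v/c²)
Numerator: 0.35 + 0.41 = 0.76
Denominator: 1 + 0.1435 = 1.1435
u = 0.76/1.1435 = 0.6646c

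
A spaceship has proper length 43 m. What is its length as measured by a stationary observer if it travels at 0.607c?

Proper length L₀ = 43 m
γ = 1/√(1 - 0.607²) = 1.2583
L = L₀/γ = 43/1.2583 = 34.17 m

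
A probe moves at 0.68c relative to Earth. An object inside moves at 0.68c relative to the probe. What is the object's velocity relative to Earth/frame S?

u = (u' + v)/(1 + u'v/c²)
Numerator: 0.68 + 0.68 = 1.36
Denominator: 1 + 0.4624 = 1.4624
u = 1.36/1.4624 = 0.9300c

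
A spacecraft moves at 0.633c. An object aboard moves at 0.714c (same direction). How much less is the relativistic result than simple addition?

Classical: u' + v = 0.714 + 0.633 = 1.347c
Relativistic: u = (0.714 + 0.633)/(1 + 0.451962) = 1.347/1.451962 = 0.9277c
Difference: 1.347 - 0.9277 = 0.4193c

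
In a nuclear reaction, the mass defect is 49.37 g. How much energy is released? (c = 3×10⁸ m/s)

Convert mass defect: Δm = 49.37 g = 0.04937 kg
E = Δm·c² = 0.04937 × (3×10⁸)²
= 0.04937 × 9×10¹⁶ = 4.443×10¹⁵ J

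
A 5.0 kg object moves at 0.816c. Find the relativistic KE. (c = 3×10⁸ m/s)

γ = 1/√(1 - 0.816²) = 1.7299
γ - 1 = 0.7299
KE = (γ-1)mc² = 0.7299 × 5.0 × (3×10⁸)² = 3.285×10¹⁷ J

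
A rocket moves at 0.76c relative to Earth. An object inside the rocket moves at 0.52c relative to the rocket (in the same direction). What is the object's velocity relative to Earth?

u = (u' + v)/(1 + u'v/c²)
Numerator: 0.52 + 0.76 = 1.28
Denominator: 1 + 0.3952 = 1.3952
u = 1.28/1.3952 = 0.9174c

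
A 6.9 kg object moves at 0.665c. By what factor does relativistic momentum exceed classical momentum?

p_rel = γmv, p_class = mv
Ratio = γ = 1/√(1 - 0.665²) = 1.339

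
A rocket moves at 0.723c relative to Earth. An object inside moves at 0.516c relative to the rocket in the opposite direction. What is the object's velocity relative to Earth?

Object's velocity in rocket frame is u' = -0.516c
u = (u' + v)/(1 + u'v/c²) = (v - 0.516)/(1 - 0.516·v/c²)
Numerator: 0.723 - 0.516 = 0.207
Denominator: 1 - 0.373068 = 0.626932
u = 0.207/0.626932 = 0.3302c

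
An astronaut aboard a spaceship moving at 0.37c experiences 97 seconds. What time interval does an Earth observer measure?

Proper time Δt₀ = 97 seconds
γ = 1/√(1 - 0.37²) = 1.076
Δt = γΔt₀ = 1.076 × 97 = 104.4 seconds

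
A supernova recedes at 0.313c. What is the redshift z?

β = 0.313
(1+β)/(1-β) = 1.313/0.687 = 1.9112
√(1.9112) = 1.3825
z = 1.3825 - 1 = 0.3825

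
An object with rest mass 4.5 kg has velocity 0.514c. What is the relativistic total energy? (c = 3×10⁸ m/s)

γ = 1/√(1 - 0.514²) = 1.1658
mc² = 4.5 × (3×10⁸)² = 4.050×10¹⁷ J
E = γmc² = 1.1658 × 4.050×10¹⁷ = 4.721×10¹⁷ J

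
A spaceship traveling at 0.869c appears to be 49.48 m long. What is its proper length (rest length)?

Contracted length L = 49.48 m
γ = 1/√(1 - 0.869²) = 2.021
L₀ = γL = 2.021 × 49.48 = 100.0 m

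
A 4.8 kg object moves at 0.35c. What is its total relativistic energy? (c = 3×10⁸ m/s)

γ = 1/√(1 - 0.35²) = 1.0675
mc² = 4.8 × (3×10⁸)² = 4.320×10¹⁷ J
E = γmc² = 1.0675 × 4.320×10¹⁷ = 4.612×10¹⁷ J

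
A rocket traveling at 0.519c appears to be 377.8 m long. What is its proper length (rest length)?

Contracted length L = 377.8 m
γ = 1/√(1 - 0.519²) = 1.170
L₀ = γL = 1.170 × 377.8 = 442.0 m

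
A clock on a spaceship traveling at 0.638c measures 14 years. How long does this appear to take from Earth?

Proper time Δt₀ = 14 years
γ = 1/√(1 - 0.638²) = 1.2986
Δt = γΔt₀ = 1.2986 × 14 = 18.18 years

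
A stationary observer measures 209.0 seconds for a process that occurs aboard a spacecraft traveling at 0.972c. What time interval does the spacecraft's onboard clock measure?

Dilated time Δt = 209.0 seconds
γ = 1/√(1 - 0.972²) = 4.256
Δt₀ = Δt/γ = 209.0/4.256 = 49.11 seconds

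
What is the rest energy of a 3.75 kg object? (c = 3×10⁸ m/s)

c² = (3×10⁸)² = 9.000×10¹⁶ m²/s²
E₀ = mc² = 3.75 × 9.000×10¹⁶ = 3.375×10¹⁷ J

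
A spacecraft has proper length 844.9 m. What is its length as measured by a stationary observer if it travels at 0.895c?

Proper length L₀ = 844.9 m
γ = 1/√(1 - 0.895²) = 2.242
L = L₀/γ = 844.9/2.242 = 376.9 m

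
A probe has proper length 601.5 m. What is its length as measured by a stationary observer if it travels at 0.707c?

Proper length L₀ = 601.5 m
γ = 1/√(1 - 0.707²) = 1.414
L = L₀/γ = 601.5/1.414 = 425.4 m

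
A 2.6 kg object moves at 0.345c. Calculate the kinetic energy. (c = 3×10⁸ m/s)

γ = 1/√(1 - 0.345²) = 1.06541
γ - 1 = 0.06541
KE = (γ-1)mc² = 0.06541 × 2.6 × (3×10⁸)² = 1.531×10¹⁶ J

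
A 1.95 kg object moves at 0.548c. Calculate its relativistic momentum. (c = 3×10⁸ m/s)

γ = 1/√(1 - 0.548²) = 1.195488
v = 0.548 × 3×10⁸ = 1.644×10⁸ m/s
p = γmv = 1.195488 × 1.95 × 1.644×10⁸ = 3.832×10⁸ kg·m/s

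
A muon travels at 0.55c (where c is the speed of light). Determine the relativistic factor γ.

v/c = 0.55, so (v/c)² = 0.3025
1 - (v/c)² = 0.6975
γ = 1/√(0.6975) = 1.197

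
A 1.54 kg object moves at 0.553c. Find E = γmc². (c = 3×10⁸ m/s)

γ = 1/√(1 - 0.553²) = 1.20022
mc² = 1.54 × (3×10⁸)² = 1.386×10¹⁷ J
E = γmc² = 1.20022 × 1.386×10¹⁷ = 1.664×10¹⁷ J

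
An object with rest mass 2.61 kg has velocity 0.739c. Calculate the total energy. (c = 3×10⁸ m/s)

γ = 1/√(1 - 0.739²) = 1.4843
mc² = 2.61 × (3×10⁸)² = 2.349×10¹⁷ J
E = γmc² = 1.4843 × 2.349×10¹⁷ = 3.487×10¹⁷ J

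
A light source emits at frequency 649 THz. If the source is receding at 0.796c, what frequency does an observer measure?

β = v/c = 0.796
(1-β)/(1+β) = 0.204/1.796 = 0.1136
Doppler factor = √(0.1136) = 0.3370
f_obs = 649 × 0.3370 = 218.7 THz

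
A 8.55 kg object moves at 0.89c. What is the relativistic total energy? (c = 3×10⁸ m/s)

γ = 1/√(1 - 0.89²) = 2.193
mc² = 8.55 × (3×10⁸)² = 7.695×10¹⁷ J
E = γmc² = 2.193 × 7.695×10¹⁷ = 1.688×10¹⁸ J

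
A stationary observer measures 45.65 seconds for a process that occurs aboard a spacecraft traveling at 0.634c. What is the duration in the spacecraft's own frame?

Dilated time Δt = 45.65 seconds
γ = 1/√(1 - 0.634²) = 1.2931
Δt₀ = Δt/γ = 45.65/1.2931 = 35.30 seconds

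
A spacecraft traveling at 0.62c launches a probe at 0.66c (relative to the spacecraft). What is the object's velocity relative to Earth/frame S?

u = (u' + v)/(1 + u'v/c²)
Numerator: 0.66 + 0.62 = 1.28
Denominator: 1 + 0.4092 = 1.4092
u = 1.28/1.4092 = 0.9083c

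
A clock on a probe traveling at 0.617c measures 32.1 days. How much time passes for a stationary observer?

Proper time Δt₀ = 32.1 days
γ = 1/√(1 - 0.617²) = 1.2707
Δt = γΔt₀ = 1.2707 × 32.1 = 40.79 days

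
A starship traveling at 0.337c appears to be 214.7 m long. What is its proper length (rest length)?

Contracted length L = 214.7 m
γ = 1/√(1 - 0.337²) = 1.062
L₀ = γL = 1.062 × 214.7 = 228.0 m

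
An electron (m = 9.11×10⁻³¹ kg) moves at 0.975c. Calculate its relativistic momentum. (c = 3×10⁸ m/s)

γ = 1/√(1 - 0.975²) = 4.500
v = 0.975 × 3×10⁸ = 2.925×10⁸ m/s
p = γmv = 4.500 × 9.11×10⁻³¹ × 2.925×10⁸ = 1.199×10⁻²¹ kg·m/s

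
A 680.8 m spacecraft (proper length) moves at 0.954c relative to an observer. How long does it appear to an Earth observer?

Proper length L₀ = 680.8 m
γ = 1/√(1 - 0.954²) = 3.335
L = L₀/γ = 680.8/3.335 = 204.1 m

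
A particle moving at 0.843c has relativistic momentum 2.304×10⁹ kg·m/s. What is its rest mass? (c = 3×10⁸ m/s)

γ = 1/√(1 - 0.843²) = 1.859
v = 0.843 × 3×10⁸ = 2.529×10⁸ m/s
m = p/(γv) = 2.304×10⁹/(1.859 × 2.529×10⁸) = 4.901 kg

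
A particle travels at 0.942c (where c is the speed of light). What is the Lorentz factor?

v/c = 0.942, so (v/c)² = 0.887364
1 - (v/c)² = 0.112636
γ = 1/√(0.112636) = 2.980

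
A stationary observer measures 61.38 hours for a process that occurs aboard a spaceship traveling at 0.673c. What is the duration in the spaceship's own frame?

Dilated time Δt = 61.38 hours
γ = 1/√(1 - 0.673²) = 1.352
Δt₀ = Δt/γ = 61.38/1.352 = 45.40 hours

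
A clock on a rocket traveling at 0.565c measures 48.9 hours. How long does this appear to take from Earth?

Proper time Δt₀ = 48.9 hours
γ = 1/√(1 - 0.565²) = 1.212
Δt = γΔt₀ = 1.212 × 48.9 = 59.27 hours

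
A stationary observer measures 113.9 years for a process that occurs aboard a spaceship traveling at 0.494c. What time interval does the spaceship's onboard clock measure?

Dilated time Δt = 113.9 years
γ = 1/√(1 - 0.494²) = 1.1501
Δt₀ = Δt/γ = 113.9/1.1501 = 99.03 years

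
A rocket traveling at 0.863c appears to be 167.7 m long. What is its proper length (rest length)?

Contracted length L = 167.7 m
γ = 1/√(1 - 0.863²) = 1.979
L₀ = γL = 1.979 × 167.7 = 331.9 m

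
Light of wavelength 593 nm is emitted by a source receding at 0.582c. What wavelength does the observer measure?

β = 0.582
Wavelength Doppler factor = √(1.582/0.418) = √(3.7847) = 1.9454
λ_obs = 593 × 1.9454 = 1154 nm (redshift)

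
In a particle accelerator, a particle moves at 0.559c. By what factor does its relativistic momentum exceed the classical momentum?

p_rel = γmv, p_class = mv
Ratio = γ = 1/√(1 - 0.559²)
= 1/√(0.687519) = 1.206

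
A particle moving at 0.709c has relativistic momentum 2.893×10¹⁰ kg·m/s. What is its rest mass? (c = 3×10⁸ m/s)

γ = 1/√(1 - 0.709²) = 1.418
v = 0.709 × 3×10⁸ = 2.127×10⁸ m/s
m = p/(γv) = 2.893×10¹⁰/(1.418 × 2.127×10⁸) = 95.92 kg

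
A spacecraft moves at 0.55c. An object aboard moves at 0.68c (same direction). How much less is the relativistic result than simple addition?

Classical: u' + v = 0.68 + 0.55 = 1.23c
Relativistic: u = (0.68 + 0.55)/(1 + 0.374) = 1.23/1.374 = 0.8952c
Difference: 1.23 - 0.8952 = 0.3348c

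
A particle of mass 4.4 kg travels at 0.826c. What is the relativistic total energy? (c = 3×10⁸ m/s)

γ = 1/√(1 - 0.826²) = 1.774
mc² = 4.4 × (3×10⁸)² = 3.960×10¹⁷ J
E = γmc² = 1.774 × 3.960×10¹⁷ = 7.025×10¹⁷ J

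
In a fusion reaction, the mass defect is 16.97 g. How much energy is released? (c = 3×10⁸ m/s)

Convert mass defect: Δm = 16.97 g = 0.01697 kg
E = Δm·c² = 0.01697 × (3×10⁸)²
= 0.01697 × 9×10¹⁶ = 1.527×10¹⁵ J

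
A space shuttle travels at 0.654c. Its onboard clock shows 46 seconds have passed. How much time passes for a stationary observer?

Proper time Δt₀ = 46 seconds
γ = 1/√(1 - 0.654²) = 1.322
Δt = γΔt₀ = 1.322 × 46 = 60.81 seconds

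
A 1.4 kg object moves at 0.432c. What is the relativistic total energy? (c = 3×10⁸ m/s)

γ = 1/√(1 - 0.432²) = 1.109
mc² = 1.4 × (3×10⁸)² = 1.260×10¹⁷ J
E = γmc² = 1.109 × 1.260×10¹⁷ = 1.397×10¹⁷ J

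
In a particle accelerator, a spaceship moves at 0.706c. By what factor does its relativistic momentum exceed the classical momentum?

p_rel = γmv, p_class = mv
Ratio = γ = 1/√(1 - 0.706²)
= 1/√(0.501564) = 1.412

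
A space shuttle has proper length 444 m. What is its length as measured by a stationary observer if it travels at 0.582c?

Proper length L₀ = 444 m
γ = 1/√(1 - 0.582²) = 1.2297
L = L₀/γ = 444/1.2297 = 361.1 m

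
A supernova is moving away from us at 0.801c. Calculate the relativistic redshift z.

β = 0.801
(1+β)/(1-β) = 1.801/0.199 = 9.050
√(9.050) = 3.008
z = 3.008 - 1 = 2.008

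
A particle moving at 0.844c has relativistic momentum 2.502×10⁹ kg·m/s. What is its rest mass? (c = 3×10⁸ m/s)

γ = 1/√(1 - 0.844²) = 1.8645
v = 0.844 × 3×10⁸ = 2.532×10⁸ m/s
m = p/(γv) = 2.502×10⁹/(1.8645 × 2.532×10⁸) = 5.300 kg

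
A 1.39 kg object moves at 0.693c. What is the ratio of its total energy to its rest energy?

E = γmc², E₀ = mc²
E/E₀ = γ = 1/√(1 - 0.693²) = 1.387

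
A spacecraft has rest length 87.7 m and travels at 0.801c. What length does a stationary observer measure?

Proper length L₀ = 87.7 m
γ = 1/√(1 - 0.801²) = 1.6704
L = L₀/γ = 87.7/1.6704 = 52.50 m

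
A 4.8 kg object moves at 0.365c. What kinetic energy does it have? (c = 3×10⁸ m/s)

γ = 1/√(1 - 0.365²) = 1.074105
γ - 1 = 0.074105
KE = (γ-1)mc² = 0.074105 × 4.8 × (3×10⁸)² = 3.201×10¹⁶ J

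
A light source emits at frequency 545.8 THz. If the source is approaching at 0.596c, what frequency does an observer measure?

β = v/c = 0.596
(1+β)/(1-β) = 1.596/0.404 = 3.9505
Doppler factor = √(3.9505) = 1.988
f_obs = 545.8 × 1.988 = 1085 THz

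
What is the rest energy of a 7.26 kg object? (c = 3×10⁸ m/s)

c² = (3×10⁸)² = 9.000×10¹⁶ m²/s²
E₀ = mc² = 7.26 × 9.000×10¹⁶ = 6.534×10¹⁷ J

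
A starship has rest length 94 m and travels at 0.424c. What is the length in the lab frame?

Proper length L₀ = 94 m
γ = 1/√(1 - 0.424²) = 1.1042
L = L₀/γ = 94/1.1042 = 85.13 m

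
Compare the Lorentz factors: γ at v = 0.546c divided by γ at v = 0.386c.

γ₁ = 1/√(1 - 0.546²) = 1.194
γ₂ = 1/√(1 - 0.386²) = 1.084
γ₁/γ₂ = 1.194/1.084 = 1.101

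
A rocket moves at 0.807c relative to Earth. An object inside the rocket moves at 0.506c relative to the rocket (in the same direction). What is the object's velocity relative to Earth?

u = (u' + v)/(1 + u'v/c²)
Numerator: 0.506 + 0.807 = 1.313
Denominator: 1 + 0.408342 = 1.408342
u = 1.313/1.408342 = 0.9323c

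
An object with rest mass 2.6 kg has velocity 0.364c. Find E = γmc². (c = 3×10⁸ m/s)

γ = 1/√(1 - 0.364²) = 1.0737
mc² = 2.6 × (3×10⁸)² = 2.340×10¹⁷ J
E = γmc² = 1.0737 × 2.340×10¹⁷ = 2.512×10¹⁷ J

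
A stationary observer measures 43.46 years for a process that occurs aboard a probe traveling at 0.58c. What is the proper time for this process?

Dilated time Δt = 43.46 years
γ = 1/√(1 - 0.58²) = 1.2276
Δt₀ = Δt/γ = 43.46/1.2276 = 35.40 years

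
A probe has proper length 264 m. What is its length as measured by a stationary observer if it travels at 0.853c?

Proper length L₀ = 264 m
γ = 1/√(1 - 0.853²) = 1.916
L = L₀/γ = 264/1.916 = 137.8 m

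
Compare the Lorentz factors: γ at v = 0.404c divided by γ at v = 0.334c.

γ₁ = 1/√(1 - 0.404²) = 1.093
γ₂ = 1/√(1 - 0.334²) = 1.061
γ₁/γ₂ = 1.093/1.061 = 1.030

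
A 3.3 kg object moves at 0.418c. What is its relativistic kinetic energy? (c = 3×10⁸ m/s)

γ = 1/√(1 - 0.418²) = 1.10078
γ - 1 = 0.10078
KE = (γ-1)mc² = 0.10078 × 3.3 × (3×10⁸)² = 2.993×10¹⁶ J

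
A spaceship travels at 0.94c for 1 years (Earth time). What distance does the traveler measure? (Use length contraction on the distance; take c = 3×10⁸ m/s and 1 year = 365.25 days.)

Earth distance: d = v × t = 0.94c × 1 yr = 8.899×10¹⁵ m
γ = 2.931
d' = d/γ = 8.899×10¹⁵/2.931 = 3.036×10¹⁵ m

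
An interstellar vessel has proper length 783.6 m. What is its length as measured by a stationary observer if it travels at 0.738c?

Proper length L₀ = 783.6 m
γ = 1/√(1 - 0.738²) = 1.4819
L = L₀/γ = 783.6/1.4819 = 528.8 m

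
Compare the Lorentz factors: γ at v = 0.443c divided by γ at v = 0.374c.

γ₁ = 1/√(1 - 0.443²) = 1.115
γ₂ = 1/√(1 - 0.374²) = 1.078
γ₁/γ₂ = 1.115/1.078 = 1.034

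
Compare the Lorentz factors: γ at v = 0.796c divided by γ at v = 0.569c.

γ₁ = 1/√(1 - 0.796²) = 1.652
γ₂ = 1/√(1 - 0.569²) = 1.216
γ₁/γ₂ = 1.652/1.216 = 1.359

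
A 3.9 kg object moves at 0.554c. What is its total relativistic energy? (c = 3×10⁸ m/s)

γ = 1/√(1 - 0.554²) = 1.201
mc² = 3.9 × (3×10⁸)² = 3.510×10¹⁷ J
E = γmc² = 1.201 × 3.510×10¹⁷ = 4.216×10¹⁷ J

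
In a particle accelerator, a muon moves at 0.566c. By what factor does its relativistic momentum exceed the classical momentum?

p_rel = γmv, p_class = mv
Ratio = γ = 1/√(1 - 0.566²)
= 1/√(0.679644) = 1.213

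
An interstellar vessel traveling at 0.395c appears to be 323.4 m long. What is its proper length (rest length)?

Contracted length L = 323.4 m
γ = 1/√(1 - 0.395²) = 1.0885
L₀ = γL = 1.0885 × 323.4 = 352.0 m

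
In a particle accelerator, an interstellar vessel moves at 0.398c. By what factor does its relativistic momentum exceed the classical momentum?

p_rel = γmv, p_class = mv
Ratio = γ = 1/√(1 - 0.398²)
= 1/√(0.841596) = 1.090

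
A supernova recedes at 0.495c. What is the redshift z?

β = 0.495
(1+β)/(1-β) = 1.495/0.505 = 2.9604
√(2.9604) = 1.7206
z = 1.7206 - 1 = 0.7206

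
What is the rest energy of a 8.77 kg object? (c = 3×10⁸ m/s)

c² = (3×10⁸)² = 9.000×10¹⁶ m²/s²
E₀ = mc² = 8.77 × 9.000×10¹⁶ = 7.893×10¹⁷ J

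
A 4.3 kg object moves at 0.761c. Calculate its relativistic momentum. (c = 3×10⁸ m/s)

γ = 1/√(1 - 0.761²) = 1.541
v = 0.761 × 3×10⁸ = 2.283×10⁸ m/s
p = γmv = 1.541 × 4.3 × 2.283×10⁸ = 1.513×10⁹ kg·m/s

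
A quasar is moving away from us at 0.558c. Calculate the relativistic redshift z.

β = 0.558
(1+β)/(1-β) = 1.558/0.442 = 3.525
√(3.525) = 1.8775
z = 1.8775 - 1 = 0.8775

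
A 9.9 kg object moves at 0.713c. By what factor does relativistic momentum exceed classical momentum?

p_rel = γmv, p_class = mv
Ratio = γ = 1/√(1 - 0.713²) = 1.426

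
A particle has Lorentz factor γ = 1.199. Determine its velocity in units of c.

From γ = 1/√(1 - v²/c²):
1/γ² = 1/1.199² = 0.6956
v²/c² = 1 - 0.6956 = 0.3044
v/c = √(0.3044) = 0.5517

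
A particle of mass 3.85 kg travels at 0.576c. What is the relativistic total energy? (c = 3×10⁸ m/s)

γ = 1/√(1 - 0.576²) = 1.2233
mc² = 3.85 × (3×10⁸)² = 3.465×10¹⁷ J
E = γmc² = 1.2233 × 3.465×10¹⁷ = 4.239×10¹⁷ J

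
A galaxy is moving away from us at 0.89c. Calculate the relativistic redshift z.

β = 0.89
(1+β)/(1-β) = 1.89/0.11 = 17.18
√(17.18) = 4.145
z = 4.145 - 1 = 3.145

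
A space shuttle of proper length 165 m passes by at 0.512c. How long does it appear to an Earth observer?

Proper length L₀ = 165 m
γ = 1/√(1 - 0.512²) = 1.1642
L = L₀/γ = 165/1.1642 = 141.7 m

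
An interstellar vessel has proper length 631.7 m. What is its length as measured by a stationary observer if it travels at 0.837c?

Proper length L₀ = 631.7 m
γ = 1/√(1 - 0.837²) = 1.8275
L = L₀/γ = 631.7/1.8275 = 345.7 m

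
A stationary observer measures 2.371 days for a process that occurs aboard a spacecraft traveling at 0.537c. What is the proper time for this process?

Dilated time Δt = 2.371 days
γ = 1/√(1 - 0.537²) = 1.1854
Δt₀ = Δt/γ = 2.371/1.1854 = 2.000 days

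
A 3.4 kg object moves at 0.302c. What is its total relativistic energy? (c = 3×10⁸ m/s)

γ = 1/√(1 - 0.302²) = 1.049
mc² = 3.4 × (3×10⁸)² = 3.060×10¹⁷ J
E = γmc² = 1.049 × 3.060×10¹⁷ = 3.210×10¹⁷ J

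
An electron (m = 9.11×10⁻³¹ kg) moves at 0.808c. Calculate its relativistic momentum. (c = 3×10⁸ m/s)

γ = 1/√(1 - 0.808²) = 1.6973
v = 0.808 × 3×10⁸ = 2.424×10⁸ m/s
p = γmv = 1.6973 × 9.11×10⁻³¹ × 2.424×10⁸ = 3.748×10⁻²² kg·m/s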